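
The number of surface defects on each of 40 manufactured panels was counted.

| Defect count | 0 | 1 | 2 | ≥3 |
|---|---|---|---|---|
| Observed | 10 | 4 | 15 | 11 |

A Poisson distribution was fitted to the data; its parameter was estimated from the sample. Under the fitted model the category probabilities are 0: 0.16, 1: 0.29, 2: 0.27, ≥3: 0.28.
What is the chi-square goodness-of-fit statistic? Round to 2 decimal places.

8.64

Expected counts E_i = n·p_i: 40×0.16 = 6.4, 40×0.29 = 11.6, 40×0.27 = 10.8, 40×0.28 = 11.2.
cat         O        E   (O−E)²/E
0          10      6.4      2.025
1           4     11.6      4.979
2          15     10.8      1.633
≥3         11     11.2      0.004
Sum = 8.64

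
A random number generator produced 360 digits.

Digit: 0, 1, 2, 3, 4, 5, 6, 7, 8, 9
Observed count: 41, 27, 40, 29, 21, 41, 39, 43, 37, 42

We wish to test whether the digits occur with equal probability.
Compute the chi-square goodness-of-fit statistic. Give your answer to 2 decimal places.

14.33

Under H₀ each category has probability 1/10, so each expected count is 360/10 = 36.
cat         O        E   (O−E)²/E
0          41       36      0.694
1          27       36      2.250
2          40       36      0.444
3          29       36      1.361
4          21       36      6.250
5          41       36      0.694
6          39       36      0.250
7          43       36      1.361
8          37       36      0.028
9          42       36      1.000
Sum = 14.33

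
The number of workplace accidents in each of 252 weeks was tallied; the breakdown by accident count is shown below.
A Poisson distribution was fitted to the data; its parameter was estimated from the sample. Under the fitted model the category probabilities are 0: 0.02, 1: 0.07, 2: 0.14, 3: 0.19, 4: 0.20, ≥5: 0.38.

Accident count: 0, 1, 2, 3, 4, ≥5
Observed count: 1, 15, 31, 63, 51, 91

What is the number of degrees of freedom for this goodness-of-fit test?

There are k = 6 categories and 1 parameter estimated from the data, so df = 6 − 1 − 1 = 4.

4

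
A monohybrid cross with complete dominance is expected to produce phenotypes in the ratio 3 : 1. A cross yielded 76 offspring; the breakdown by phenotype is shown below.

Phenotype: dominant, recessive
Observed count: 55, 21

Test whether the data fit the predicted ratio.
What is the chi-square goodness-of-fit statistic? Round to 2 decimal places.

0.28

Ratio total = 4. Expected counts: 76×3/4 = 57, 76×1/4 = 19.
cat            O        E   (O−E)²/E
dominant      55       57      0.070
recessive     21       19      0.211
Sum = 0.28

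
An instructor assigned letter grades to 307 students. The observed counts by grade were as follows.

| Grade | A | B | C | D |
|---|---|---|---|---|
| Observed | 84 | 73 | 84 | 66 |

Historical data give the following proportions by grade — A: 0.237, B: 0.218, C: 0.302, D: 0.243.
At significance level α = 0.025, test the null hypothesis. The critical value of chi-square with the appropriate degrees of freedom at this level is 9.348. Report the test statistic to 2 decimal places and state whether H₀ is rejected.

4.10; do not reject

Expected counts E_i = n·p_i: 307×0.237 = 72.759, 307×0.218 = 66.926, 307×0.302 = 92.714, 307×0.243 = 74.601.
cat         O        E   (O−E)²/E
A          84   72.759      1.737
B          73   66.926      0.551
C          84   92.714      0.819
D          66   74.601      0.992
Sum = 4.10
df = 3. Since 4.10 < 9.348, we do not reject H₀.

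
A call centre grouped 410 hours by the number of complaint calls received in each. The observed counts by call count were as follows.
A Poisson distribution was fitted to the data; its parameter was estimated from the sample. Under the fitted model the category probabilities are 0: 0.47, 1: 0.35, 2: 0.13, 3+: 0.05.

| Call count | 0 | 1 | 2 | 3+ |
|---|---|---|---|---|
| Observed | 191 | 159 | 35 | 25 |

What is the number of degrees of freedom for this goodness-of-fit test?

2

There are k = 4 categories and 1 parameter estimated from the data, so df = 4 − 1 − 1 = 2.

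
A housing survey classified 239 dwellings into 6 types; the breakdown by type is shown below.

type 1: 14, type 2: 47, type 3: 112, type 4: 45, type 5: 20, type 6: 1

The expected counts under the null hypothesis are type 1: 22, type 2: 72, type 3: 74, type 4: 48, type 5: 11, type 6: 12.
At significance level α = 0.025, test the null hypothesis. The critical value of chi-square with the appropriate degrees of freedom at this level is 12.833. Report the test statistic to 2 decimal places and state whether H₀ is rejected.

48.74; reject

χ² = (14−22)²/22 + (47−72)²/72 + (112−74)²/74 + (45−48)²/48 + (20−11)²/11 + (1−12)²/12
   = 2.909 + 8.681 + 19.514 + 0.188 + 7.364 + 10.083
Sum = 48.74
df = 5. Since 48.74 > 12.833, we reject H₀.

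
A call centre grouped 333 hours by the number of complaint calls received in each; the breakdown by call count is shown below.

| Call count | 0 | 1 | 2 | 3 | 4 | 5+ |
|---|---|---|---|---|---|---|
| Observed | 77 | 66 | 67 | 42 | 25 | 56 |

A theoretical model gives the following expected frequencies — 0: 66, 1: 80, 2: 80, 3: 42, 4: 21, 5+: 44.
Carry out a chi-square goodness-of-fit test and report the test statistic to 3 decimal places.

χ² = (77−66)²/66 + (66−80)²/80 + (67−80)²/80 + (42−42)²/42 + (25−21)²/21 + (56−44)²/44
   = 1.8333 + 2.4500 + 2.1125 + 0.0000 + 0.7619 + 3.2727
Sum = 10.430

10.430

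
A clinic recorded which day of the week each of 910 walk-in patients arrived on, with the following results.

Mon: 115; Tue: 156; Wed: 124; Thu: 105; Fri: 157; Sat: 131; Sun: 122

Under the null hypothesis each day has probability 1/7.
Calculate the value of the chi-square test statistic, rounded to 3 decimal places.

Under H₀ each category has probability 1/7, so each expected count is 910/7 = 130.
Mon: (115 − 130)²/130 = 225/130 = 1.7308
Tue: (156 − 130)²/130 = 676/130 = 5.2000
Wed: (124 − 130)²/130 = 36/130 = 0.2769
Thu: (105 − 130)²/130 = 625/130 = 4.8077
Fri: (157 − 130)²/130 = 729/130 = 5.6077
Sat: (131 − 130)²/130 = 1/130 = 0.0077
Sun: (122 − 130)²/130 = 64/130 = 0.4923
Sum = 18.123

18.123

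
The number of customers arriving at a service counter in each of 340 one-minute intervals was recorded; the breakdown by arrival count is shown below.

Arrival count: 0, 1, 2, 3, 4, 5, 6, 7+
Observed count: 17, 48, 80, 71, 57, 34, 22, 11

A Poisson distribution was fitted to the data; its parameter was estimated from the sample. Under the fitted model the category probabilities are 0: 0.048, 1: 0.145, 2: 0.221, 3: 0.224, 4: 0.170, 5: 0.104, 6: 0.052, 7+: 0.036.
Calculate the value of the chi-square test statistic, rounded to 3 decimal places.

Expected counts E_i = n·p_i: 340×0.048 = 16.32, 340×0.145 = 49.3, 340×0.221 = 75.14, 340×0.224 = 76.16, 340×0.170 = 57.8, 340×0.104 = 35.36, 340×0.052 = 17.68, 340×0.036 = 12.24.
χ² = (17−16.32)²/16.32 + (48−49.3)²/49.3 + (80−75.14)²/75.14 + (71−76.16)²/76.16 + (57−57.8)²/57.8 + (34−35.36)²/35.36 + (22−17.68)²/17.68 + (11−12.24)²/12.24
   = 0.0283 + 0.0343 + 0.3143 + 0.3496 + 0.0111 + 0.0523 + 1.0556 + 0.1256
Sum = 1.971

1.971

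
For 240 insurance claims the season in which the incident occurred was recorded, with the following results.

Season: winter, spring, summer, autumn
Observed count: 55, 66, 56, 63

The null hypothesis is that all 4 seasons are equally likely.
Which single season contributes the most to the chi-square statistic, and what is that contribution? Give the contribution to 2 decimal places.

spring, 0.60

Expected count for each of the 4 categories: 240/4 = 60.
winter: (55 − 60)²/60 = 25/60 = 0.417
spring: (66 − 60)²/60 = 36/60 = 0.600
summer: (56 − 60)²/60 = 16/60 = 0.267
autumn: (63 − 60)²/60 = 9/60 = 0.150
The largest term is for spring: 0.60.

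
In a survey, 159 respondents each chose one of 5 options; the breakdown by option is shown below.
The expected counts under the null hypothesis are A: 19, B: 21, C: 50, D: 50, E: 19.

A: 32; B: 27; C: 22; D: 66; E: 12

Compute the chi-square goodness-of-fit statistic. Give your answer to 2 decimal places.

χ² = (32−19)²/19 + (27−21)²/21 + (22−50)²/50 + (66−50)²/50 + (12−19)²/19
   = 8.895 + 1.714 + 15.680 + 5.120 + 2.579
Sum = 33.99

33.99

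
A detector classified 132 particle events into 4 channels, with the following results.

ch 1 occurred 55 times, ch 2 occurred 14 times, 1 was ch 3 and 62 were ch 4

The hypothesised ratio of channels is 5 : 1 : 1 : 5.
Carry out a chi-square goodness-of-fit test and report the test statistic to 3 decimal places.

Ratio total = 12. Expected counts: 132×5/12 = 55, 132×1/12 = 11, 132×1/12 = 11, 132×5/12 = 55.
χ² = (55−55)²/55 + (14−11)²/11 + (1−11)²/11 + (62−55)²/55
   = 0.0000 + 0.8182 + 9.0909 + 0.8909
Sum = 10.800

10.800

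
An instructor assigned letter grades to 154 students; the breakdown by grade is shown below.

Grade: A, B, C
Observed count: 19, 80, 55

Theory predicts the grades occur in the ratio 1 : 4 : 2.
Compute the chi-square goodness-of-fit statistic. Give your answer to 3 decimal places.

Ratio total = 7. Expected counts: 154×1/7 = 22, 154×4/7 = 88, 154×2/7 = 44.
cat         O        E   (O−E)²/E
A          19       22     0.4091
B          80       88     0.7273
C          55       44     2.7500
Sum = 3.886

3.886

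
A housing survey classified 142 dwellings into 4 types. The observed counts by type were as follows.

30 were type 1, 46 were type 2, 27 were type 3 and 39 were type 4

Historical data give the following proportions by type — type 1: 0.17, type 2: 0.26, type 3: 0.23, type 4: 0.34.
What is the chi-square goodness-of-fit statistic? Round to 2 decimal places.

6.42

Expected counts E_i = n·p_i: 142×0.17 = 24.14, 142×0.26 = 36.92, 142×0.23 = 32.66, 142×0.34 = 48.28.
χ² = (30−24.14)²/24.14 + (46−36.92)²/36.92 + (27−32.66)²/32.66 + (39−48.28)²/48.28
   = 1.423 + 2.233 + 0.981 + 1.784
Sum = 6.42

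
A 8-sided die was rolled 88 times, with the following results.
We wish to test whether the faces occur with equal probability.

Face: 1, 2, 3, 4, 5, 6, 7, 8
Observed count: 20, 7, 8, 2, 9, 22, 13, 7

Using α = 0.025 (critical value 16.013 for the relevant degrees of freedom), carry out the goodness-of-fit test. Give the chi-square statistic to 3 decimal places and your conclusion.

30.182; reject

Expected count for each of the 8 categories: 88/8 = 11.
χ² = (20−11)²/11 + (7−11)²/11 + (8−11)²/11 + (2−11)²/11 + (9−11)²/11 + (22−11)²/11 + (13−11)²/11 + (7−11)²/11
   = 7.3636 + 1.4545 + 0.8182 + 7.3636 + 0.3636 + 11.0000 + 0.3636 + 1.4545
Sum = 30.182
df = 7. Since 30.182 > 16.013, we reject H₀.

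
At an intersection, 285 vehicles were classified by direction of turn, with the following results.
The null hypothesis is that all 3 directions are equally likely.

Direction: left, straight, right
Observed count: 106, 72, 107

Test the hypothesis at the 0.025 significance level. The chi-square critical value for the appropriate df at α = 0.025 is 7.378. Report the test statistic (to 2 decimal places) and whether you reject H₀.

8.36; reject

Under H₀ each category has probability 1/3, so each expected count is 285/3 = 95.
left: (106 − 95)²/95 = 121/95 = 1.274
straight: (72 − 95)²/95 = 529/95 = 5.568
right: (107 − 95)²/95 = 144/95 = 1.516
Sum = 8.36
df = 2. Since 8.36 > 7.378, we reject H₀.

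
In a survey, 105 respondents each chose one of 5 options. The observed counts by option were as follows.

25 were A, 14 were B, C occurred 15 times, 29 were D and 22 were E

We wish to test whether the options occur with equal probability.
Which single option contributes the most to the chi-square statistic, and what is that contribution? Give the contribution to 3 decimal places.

D, 3.048

Under H₀ each category has probability 1/5, so each expected count is 105/5 = 21.
χ² = (25−21)²/21 + (14−21)²/21 + (15−21)²/21 + (29−21)²/21 + (22−21)²/21
   = 0.7619 + 2.3333 + 1.7143 + 3.0476 + 0.0476
The largest term is for D: 3.048.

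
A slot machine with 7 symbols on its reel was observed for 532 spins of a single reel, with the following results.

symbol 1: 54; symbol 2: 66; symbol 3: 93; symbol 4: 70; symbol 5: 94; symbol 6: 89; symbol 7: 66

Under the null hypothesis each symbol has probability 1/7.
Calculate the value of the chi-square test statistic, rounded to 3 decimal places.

Under H₀ each category has probability 1/7, so each expected count is 532/7 = 76.
symbol 1: (54 − 76)²/76 = 484/76 = 6.3684
symbol 2: (66 − 76)²/76 = 100/76 = 1.3158
symbol 3: (93 − 76)²/76 = 289/76 = 3.8026
symbol 4: (70 − 76)²/76 = 36/76 = 0.4737
symbol 5: (94 − 76)²/76 = 324/76 = 4.2632
symbol 6: (89 − 76)²/76 = 169/76 = 2.2237
symbol 7: (66 − 76)²/76 = 100/76 = 1.3158
Sum = 19.763

19.763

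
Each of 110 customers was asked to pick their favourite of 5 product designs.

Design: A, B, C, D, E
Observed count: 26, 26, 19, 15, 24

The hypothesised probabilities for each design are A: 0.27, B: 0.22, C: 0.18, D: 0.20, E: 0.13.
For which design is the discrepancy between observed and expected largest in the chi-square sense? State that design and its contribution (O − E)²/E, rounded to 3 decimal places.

E, 6.580

Expected counts E_i = n·p_i: 110×0.27 = 29.7, 110×0.22 = 24.2, 110×0.18 = 19.8, 110×0.20 = 22, 110×0.13 = 14.3.
A: (26 − 29.7)²/29.7 = 13.69/29.7 = 0.4609
B: (26 − 24.2)²/24.2 = 3.24/24.2 = 0.1339
C: (19 − 19.8)²/19.8 = 0.64/19.8 = 0.0323
D: (15 − 22)²/22 = 49/22 = 2.2273
E: (24 − 14.3)²/14.3 = 94.09/14.3 = 6.5797
The largest term is for E: 6.580.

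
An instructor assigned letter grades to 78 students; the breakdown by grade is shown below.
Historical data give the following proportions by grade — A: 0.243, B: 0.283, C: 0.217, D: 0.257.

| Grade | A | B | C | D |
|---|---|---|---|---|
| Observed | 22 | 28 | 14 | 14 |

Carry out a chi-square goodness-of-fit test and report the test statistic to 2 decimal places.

Expected counts E_i = n·p_i: 78×0.243 = 18.954, 78×0.283 = 22.074, 78×0.217 = 16.926, 78×0.257 = 20.046.
cat         O        E   (O−E)²/E
A          22   18.954      0.490
B          28   22.074      1.591
C          14   16.926      0.506
D          14   20.046      1.824
Sum = 4.41

4.41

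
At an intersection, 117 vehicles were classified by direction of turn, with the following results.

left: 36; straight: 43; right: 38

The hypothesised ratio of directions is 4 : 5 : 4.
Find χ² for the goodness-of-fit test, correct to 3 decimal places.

Ratio total = 13. Expected counts: 117×4/13 = 36, 117×5/13 = 45, 117×4/13 = 36.
left: (36 − 36)²/36 = 0/36 = 0.0000
straight: (43 − 45)²/45 = 4/45 = 0.0889
right: (38 − 36)²/36 = 4/36 = 0.1111
Sum = 0.200

0.200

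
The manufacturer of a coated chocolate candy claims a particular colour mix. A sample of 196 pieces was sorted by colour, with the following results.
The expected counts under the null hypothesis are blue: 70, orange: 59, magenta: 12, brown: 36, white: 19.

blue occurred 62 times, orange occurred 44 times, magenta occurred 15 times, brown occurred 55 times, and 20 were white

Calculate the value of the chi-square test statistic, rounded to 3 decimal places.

15.558

χ² = (62−70)²/70 + (44−59)²/59 + (15−12)²/12 + (55−36)²/36 + (20−19)²/19
   = 0.9143 + 3.8136 + 0.7500 + 10.0278 + 0.0526
Sum = 15.558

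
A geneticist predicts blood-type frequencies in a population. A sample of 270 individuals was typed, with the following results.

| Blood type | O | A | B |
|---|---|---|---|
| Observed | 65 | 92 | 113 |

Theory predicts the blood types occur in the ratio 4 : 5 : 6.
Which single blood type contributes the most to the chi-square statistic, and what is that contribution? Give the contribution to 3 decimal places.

Ratio total = 15. Expected counts: 270×4/15 = 72, 270×5/15 = 90, 270×6/15 = 108.
cat         O        E   (O−E)²/E
O          65       72     0.6806
A          92       90     0.0444
B         113      108     0.2315
The largest term is for O: 0.681.

O, 0.681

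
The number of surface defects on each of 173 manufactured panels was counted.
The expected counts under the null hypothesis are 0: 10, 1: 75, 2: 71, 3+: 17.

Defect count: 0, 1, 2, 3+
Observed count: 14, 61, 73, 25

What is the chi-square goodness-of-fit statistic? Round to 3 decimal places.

cat         O        E   (O−E)²/E
0          14       10     1.6000
1          61       75     2.6133
2          73       71     0.0563
3+         25       17     3.7647
Sum = 8.034

8.034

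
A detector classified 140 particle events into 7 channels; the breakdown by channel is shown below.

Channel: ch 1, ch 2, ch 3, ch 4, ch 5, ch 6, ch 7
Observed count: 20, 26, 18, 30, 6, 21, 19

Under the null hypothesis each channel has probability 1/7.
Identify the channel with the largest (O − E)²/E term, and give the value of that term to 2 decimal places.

Expected count for each of the 7 categories: 140/7 = 20.
cat         O        E   (O−E)²/E
ch 1       20       20      0.000
ch 2       26       20      1.800
ch 3       18       20      0.200
ch 4       30       20      5.000
ch 5        6       20      9.800
ch 6       21       20      0.050
ch 7       19       20      0.050
The largest term is for ch 5: 9.80.

ch 5, 9.80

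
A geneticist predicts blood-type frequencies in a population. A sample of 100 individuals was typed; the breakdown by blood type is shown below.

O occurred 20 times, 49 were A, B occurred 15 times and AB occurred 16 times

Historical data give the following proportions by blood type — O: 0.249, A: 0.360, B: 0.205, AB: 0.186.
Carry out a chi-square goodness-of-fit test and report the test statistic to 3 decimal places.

7.498

Expected counts E_i = n·p_i: 100×0.249 = 24.9, 100×0.360 = 36, 100×0.205 = 20.5, 100×0.186 = 18.6.
O: (20 − 24.9)²/24.9 = 24.01/24.9 = 0.9643
A: (49 − 36)²/36 = 169/36 = 4.6944
B: (15 − 20.5)²/20.5 = 30.25/20.5 = 1.4756
AB: (16 − 18.6)²/18.6 = 6.76/18.6 = 0.3634
Sum = 7.498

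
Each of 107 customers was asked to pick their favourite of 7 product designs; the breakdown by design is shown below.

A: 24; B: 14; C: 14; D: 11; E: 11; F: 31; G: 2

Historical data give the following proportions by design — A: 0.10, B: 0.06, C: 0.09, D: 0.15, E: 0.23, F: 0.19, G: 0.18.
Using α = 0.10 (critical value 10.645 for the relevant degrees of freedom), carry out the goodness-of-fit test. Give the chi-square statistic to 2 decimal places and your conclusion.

Expected counts E_i = n·p_i: 107×0.10 = 10.7, 107×0.06 = 6.42, 107×0.09 = 9.63, 107×0.15 = 16.05, 107×0.23 = 24.61, 107×0.19 = 20.33, 107×0.18 = 19.26.
cat         O        E   (O−E)²/E
A          24     10.7     16.532
B          14     6.42      8.950
C          14     9.63      1.983
D          11    16.05      1.589
E          11    24.61      7.527
F          31    20.33      5.600
G           2    19.26     15.468
Sum = 57.65
df = 6. Since 57.65 > 10.645, we reject H₀.

57.65; reject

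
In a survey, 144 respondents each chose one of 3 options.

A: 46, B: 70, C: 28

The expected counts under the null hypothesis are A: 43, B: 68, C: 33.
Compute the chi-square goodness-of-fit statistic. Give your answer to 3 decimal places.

1.026

cat         O        E   (O−E)²/E
A          46       43     0.2093
B          70       68     0.0588
C          28       33     0.7576
Sum = 1.026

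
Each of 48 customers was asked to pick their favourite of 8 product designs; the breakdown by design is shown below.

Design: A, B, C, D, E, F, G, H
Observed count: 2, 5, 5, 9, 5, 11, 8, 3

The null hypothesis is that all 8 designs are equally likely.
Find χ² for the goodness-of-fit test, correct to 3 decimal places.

11.000

Under H₀ each category has probability 1/8, so each expected count is 48/8 = 6.
A: (2 − 6)²/6 = 16/6 = 2.6667
B: (5 − 6)²/6 = 1/6 = 0.1667
C: (5 − 6)²/6 = 1/6 = 0.1667
D: (9 − 6)²/6 = 9/6 = 1.5000
E: (5 − 6)²/6 = 1/6 = 0.1667
F: (11 − 6)²/6 = 25/6 = 4.1667
G: (8 − 6)²/6 = 4/6 = 0.6667
H: (3 − 6)²/6 = 9/6 = 1.5000
Sum = 11.000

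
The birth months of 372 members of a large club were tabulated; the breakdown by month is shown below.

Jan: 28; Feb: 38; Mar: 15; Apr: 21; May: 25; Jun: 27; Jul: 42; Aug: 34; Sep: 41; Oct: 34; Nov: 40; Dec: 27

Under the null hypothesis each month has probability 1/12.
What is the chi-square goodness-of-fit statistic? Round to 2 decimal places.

25.87

Expected count for each of the 12 categories: 372/12 = 31.
χ² = (28−31)²/31 + (38−31)²/31 + (15−31)²/31 + (21−31)²/31 + (25−31)²/31 + (27−31)²/31 + (42−31)²/31 + (34−31)²/31 + (41−31)²/31 + (34−31)²/31 + (40−31)²/31 + (27−31)²/31
   = 0.290 + 1.581 + 8.258 + 3.226 + 1.161 + 0.516 + 3.903 + 0.290 + 3.226 + 0.290 + 2.613 + 0.516
Sum = 25.87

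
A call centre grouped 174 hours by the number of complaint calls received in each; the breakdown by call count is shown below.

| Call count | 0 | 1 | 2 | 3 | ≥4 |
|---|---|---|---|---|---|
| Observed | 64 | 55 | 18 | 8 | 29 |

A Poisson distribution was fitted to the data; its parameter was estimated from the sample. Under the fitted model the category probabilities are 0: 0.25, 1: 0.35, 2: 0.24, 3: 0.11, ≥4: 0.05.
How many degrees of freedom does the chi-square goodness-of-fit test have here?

There are k = 5 categories and 1 parameter estimated from the data, so df = 5 − 1 − 1 = 3.

3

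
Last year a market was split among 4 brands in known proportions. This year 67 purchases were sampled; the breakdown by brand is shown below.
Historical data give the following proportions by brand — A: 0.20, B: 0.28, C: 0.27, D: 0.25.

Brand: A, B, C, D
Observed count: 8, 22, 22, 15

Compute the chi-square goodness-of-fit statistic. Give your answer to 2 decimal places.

Expected counts E_i = n·p_i: 67×0.20 = 13.4, 67×0.28 = 18.76, 67×0.27 = 18.09, 67×0.25 = 16.75.
χ² = (8−13.4)²/13.4 + (22−18.76)²/18.76 + (22−18.09)²/18.09 + (15−16.75)²/16.75
   = 2.176 + 0.560 + 0.845 + 0.183
Sum = 3.76

3.76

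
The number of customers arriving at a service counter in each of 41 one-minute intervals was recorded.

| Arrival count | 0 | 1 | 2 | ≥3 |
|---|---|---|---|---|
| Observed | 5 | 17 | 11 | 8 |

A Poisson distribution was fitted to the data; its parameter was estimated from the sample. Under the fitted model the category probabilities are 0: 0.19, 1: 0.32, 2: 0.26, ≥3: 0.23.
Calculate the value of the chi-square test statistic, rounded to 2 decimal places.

2.37

Expected counts E_i = n·p_i: 41×0.19 = 7.79, 41×0.32 = 13.12, 41×0.26 = 10.66, 41×0.23 = 9.43.
cat         O        E   (O−E)²/E
0           5     7.79      0.999
1          17    13.12      1.147
2          11    10.66      0.011
≥3          8     9.43      0.217
Sum = 2.37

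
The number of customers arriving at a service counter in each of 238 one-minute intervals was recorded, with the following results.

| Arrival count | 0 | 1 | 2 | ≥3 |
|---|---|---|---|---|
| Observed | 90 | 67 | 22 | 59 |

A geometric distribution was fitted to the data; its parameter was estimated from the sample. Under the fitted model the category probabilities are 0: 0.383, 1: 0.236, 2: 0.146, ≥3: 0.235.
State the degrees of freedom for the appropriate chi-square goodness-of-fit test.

2

There are k = 4 categories and 1 parameter estimated from the data, so df = 4 − 1 − 1 = 2.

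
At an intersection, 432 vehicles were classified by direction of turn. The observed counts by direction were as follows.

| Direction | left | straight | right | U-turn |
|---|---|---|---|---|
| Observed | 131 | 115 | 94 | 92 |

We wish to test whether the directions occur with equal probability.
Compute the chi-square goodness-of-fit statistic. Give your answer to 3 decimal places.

Under H₀ each category has probability 1/4, so each expected count is 432/4 = 108.
cat           O        E   (O−E)²/E
left        131      108     4.8981
straight    115      108     0.4537
right        94      108     1.8148
U-turn       92      108     2.3704
Sum = 9.537

9.537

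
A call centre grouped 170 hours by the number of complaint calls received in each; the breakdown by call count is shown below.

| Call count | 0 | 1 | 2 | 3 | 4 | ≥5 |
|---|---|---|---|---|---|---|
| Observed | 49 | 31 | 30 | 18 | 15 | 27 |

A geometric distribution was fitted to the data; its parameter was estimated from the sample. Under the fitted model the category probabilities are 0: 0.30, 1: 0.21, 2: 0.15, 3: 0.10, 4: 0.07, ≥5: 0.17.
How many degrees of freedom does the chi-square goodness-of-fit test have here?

There are k = 6 categories and 1 parameter estimated from the data, so df = 6 − 1 − 1 = 4.

4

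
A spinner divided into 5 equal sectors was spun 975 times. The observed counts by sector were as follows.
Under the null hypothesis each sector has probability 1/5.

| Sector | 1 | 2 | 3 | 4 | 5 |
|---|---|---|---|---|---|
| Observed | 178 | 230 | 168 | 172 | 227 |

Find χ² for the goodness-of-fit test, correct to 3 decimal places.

Expected count for each of the 5 categories: 975/5 = 195.
χ² = (178−195)²/195 + (230−195)²/195 + (168−195)²/195 + (172−195)²/195 + (227−195)²/195
   = 1.4821 + 6.2821 + 3.7385 + 2.7128 + 5.2513
Sum = 19.467

19.467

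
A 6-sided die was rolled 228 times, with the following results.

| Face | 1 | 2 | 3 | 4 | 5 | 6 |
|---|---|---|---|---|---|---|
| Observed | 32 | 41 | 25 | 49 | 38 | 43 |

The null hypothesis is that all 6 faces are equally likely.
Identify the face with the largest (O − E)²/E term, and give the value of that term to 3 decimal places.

3, 4.447

Expected count for each of the 6 categories: 228/6 = 38.
cat         O        E   (O−E)²/E
1          32       38     0.9474
2          41       38     0.2368
3          25       38     4.4474
4          49       38     3.1842
5          38       38     0.0000
6          43       38     0.6579
The largest term is for 3: 4.447.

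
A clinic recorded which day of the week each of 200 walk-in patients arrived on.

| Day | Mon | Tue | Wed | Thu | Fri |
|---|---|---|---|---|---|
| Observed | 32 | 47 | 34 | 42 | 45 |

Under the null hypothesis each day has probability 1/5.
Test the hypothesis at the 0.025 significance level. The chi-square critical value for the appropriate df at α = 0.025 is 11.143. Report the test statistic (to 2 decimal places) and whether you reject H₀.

Expected count for each of the 5 categories: 200/5 = 40.
Mon: (32 − 40)²/40 = 64/40 = 1.600
Tue: (47 − 40)²/40 = 49/40 = 1.225
Wed: (34 − 40)²/40 = 36/40 = 0.900
Thu: (42 − 40)²/40 = 4/40 = 0.100
Fri: (45 − 40)²/40 = 25/40 = 0.625
Sum = 4.45
df = 4. Since 4.45 < 11.143, we do not reject H₀.

4.45; do not reject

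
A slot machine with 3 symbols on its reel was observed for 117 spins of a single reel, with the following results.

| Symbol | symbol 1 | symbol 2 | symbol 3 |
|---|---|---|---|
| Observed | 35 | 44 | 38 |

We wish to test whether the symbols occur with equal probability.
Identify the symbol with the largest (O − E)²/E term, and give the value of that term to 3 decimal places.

symbol 2, 0.641

Under H₀ each category has probability 1/3, so each expected count is 117/3 = 39.
χ² = (35−39)²/39 + (44−39)²/39 + (38−39)²/39
   = 0.4103 + 0.6410 + 0.0256
The largest term is for symbol 2: 0.641.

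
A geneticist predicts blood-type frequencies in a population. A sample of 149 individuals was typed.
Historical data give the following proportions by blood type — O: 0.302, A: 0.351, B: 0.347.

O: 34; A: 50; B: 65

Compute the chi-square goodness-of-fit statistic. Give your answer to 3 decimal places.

Expected counts E_i = n·p_i: 149×0.302 = 44.998, 149×0.351 = 52.299, 149×0.347 = 51.703.
cat         O        E   (O−E)²/E
O          34   44.998     2.6880
A          50   52.299     0.1011
B          65   51.703     3.4197
Sum = 6.209

6.209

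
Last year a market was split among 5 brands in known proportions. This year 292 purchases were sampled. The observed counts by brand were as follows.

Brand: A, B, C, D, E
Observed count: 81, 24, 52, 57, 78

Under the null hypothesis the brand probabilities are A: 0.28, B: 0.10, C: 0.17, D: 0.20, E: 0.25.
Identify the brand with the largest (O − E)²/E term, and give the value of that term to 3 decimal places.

Expected counts E_i = n·p_i: 292×0.28 = 81.76, 292×0.10 = 29.2, 292×0.17 = 49.64, 292×0.20 = 58.4, 292×0.25 = 73.
χ² = (81−81.76)²/81.76 + (24−29.2)²/29.2 + (52−49.64)²/49.64 + (57−58.4)²/58.4 + (78−73)²/73
   = 0.0071 + 0.9260 + 0.1122 + 0.0336 + 0.3425
The largest term is for B: 0.926.

B, 0.926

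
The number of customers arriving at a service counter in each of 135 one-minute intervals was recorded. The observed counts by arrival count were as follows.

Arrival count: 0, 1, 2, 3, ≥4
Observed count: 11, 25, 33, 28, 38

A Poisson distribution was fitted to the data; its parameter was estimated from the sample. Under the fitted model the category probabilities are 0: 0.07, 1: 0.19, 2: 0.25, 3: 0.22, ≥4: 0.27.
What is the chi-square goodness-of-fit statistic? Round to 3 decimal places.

0.451

Expected counts E_i = n·p_i: 135×0.07 = 9.45, 135×0.19 = 25.65, 135×0.25 = 33.75, 135×0.22 = 29.7, 135×0.27 = 36.45.
0: (11 − 9.45)²/9.45 = 2.4025/9.45 = 0.2542
1: (25 − 25.65)²/25.65 = 0.4225/25.65 = 0.0165
2: (33 − 33.75)²/33.75 = 0.5625/33.75 = 0.0167
3: (28 − 29.7)²/29.7 = 2.89/29.7 = 0.0973
≥4: (38 − 36.45)²/36.45 = 2.4025/36.45 = 0.0659
Sum = 0.451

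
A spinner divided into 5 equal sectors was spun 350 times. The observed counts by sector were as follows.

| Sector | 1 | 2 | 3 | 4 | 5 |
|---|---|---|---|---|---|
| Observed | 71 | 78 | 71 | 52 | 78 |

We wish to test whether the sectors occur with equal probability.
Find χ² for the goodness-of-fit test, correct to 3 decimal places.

6.486

Under H₀ each category has probability 1/5, so each expected count is 350/5 = 70.
1: (71 − 70)²/70 = 1/70 = 0.0143
2: (78 − 70)²/70 = 64/70 = 0.9143
3: (71 − 70)²/70 = 1/70 = 0.0143
4: (52 − 70)²/70 = 324/70 = 4.6286
5: (78 − 70)²/70 = 64/70 = 0.9143
Sum = 6.486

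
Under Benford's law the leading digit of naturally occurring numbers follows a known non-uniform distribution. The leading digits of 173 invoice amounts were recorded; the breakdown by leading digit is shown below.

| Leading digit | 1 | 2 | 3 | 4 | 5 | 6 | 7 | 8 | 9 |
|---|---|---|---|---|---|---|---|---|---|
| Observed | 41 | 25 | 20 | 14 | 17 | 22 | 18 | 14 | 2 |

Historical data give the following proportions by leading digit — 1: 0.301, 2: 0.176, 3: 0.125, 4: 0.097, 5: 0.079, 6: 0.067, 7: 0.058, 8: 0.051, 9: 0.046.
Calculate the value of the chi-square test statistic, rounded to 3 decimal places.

Expected counts E_i = n·p_i: 173×0.301 = 52.073, 173×0.176 = 30.448, 173×0.125 = 21.625, 173×0.097 = 16.781, 173×0.079 = 13.667, 173×0.067 = 11.591, 173×0.058 = 10.034, 173×0.051 = 8.823, 173×0.046 = 7.958.
χ² = (41−52.073)²/52.073 + (25−30.448)²/30.448 + (20−21.625)²/21.625 + (14−16.781)²/16.781 + (17−13.667)²/13.667 + (22−11.591)²/11.591 + (18−10.034)²/10.034 + (14−8.823)²/8.823 + (2−7.958)²/7.958
   = 2.3546 + 0.9748 + 0.1221 + 0.4609 + 0.8128 + 9.3475 + 6.3242 + 3.0377 + 4.4606
Sum = 27.895

27.895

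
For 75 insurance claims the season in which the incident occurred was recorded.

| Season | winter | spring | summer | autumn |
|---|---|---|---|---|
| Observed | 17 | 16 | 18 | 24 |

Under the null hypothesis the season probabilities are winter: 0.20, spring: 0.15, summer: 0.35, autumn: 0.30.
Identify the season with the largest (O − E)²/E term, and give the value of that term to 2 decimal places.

summer, 2.59

Expected counts E_i = n·p_i: 75×0.20 = 15, 75×0.15 = 11.25, 75×0.35 = 26.25, 75×0.30 = 22.5.
χ² = (17−15)²/15 + (16−11.25)²/11.25 + (18−26.25)²/26.25 + (24−22.5)²/22.5
   = 0.267 + 2.006 + 2.593 + 0.100
The largest term is for summer: 2.59.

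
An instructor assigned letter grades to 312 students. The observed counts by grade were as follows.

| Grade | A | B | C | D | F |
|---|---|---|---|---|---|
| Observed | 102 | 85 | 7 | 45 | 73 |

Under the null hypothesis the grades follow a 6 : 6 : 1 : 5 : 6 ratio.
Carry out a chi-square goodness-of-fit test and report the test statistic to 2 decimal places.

17.26

Ratio total = 24. Expected counts: 312×6/24 = 78, 312×6/24 = 78, 312×1/24 = 13, 312×5/24 = 65, 312×6/24 = 78.
A: (102 − 78)²/78 = 576/78 = 7.385
B: (85 − 78)²/78 = 49/78 = 0.628
C: (7 − 13)²/13 = 36/13 = 2.769
D: (45 − 65)²/65 = 400/65 = 6.154
F: (73 − 78)²/78 = 25/78 = 0.321
Sum = 17.26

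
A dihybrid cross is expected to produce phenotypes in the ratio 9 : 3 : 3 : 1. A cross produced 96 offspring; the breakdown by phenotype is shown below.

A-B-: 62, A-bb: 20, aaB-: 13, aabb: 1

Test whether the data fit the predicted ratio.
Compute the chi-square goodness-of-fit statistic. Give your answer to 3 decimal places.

6.963

Ratio total = 16. Expected counts: 96×9/16 = 54, 96×3/16 = 18, 96×3/16 = 18, 96×1/16 = 6.
cat         O        E   (O−E)²/E
A-B-       62       54     1.1852
A-bb       20       18     0.2222
aaB-       13       18     1.3889
aabb        1        6     4.1667
Sum = 6.963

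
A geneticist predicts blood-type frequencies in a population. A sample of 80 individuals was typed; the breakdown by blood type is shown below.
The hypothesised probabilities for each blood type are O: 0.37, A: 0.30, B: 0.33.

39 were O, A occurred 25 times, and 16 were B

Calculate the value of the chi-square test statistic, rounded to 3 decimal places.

7.124

Expected counts E_i = n·p_i: 80×0.37 = 29.6, 80×0.30 = 24, 80×0.33 = 26.4.
χ² = (39−29.6)²/29.6 + (25−24)²/24 + (16−26.4)²/26.4
   = 2.9851 + 0.0417 + 4.0970
Sum = 7.124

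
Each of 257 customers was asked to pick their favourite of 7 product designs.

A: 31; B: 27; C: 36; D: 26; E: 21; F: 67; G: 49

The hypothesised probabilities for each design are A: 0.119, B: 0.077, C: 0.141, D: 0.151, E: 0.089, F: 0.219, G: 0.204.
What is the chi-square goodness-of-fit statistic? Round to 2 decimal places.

Expected counts E_i = n·p_i: 257×0.119 = 30.583, 257×0.077 = 19.789, 257×0.141 = 36.237, 257×0.151 = 38.807, 257×0.089 = 22.873, 257×0.219 = 56.283, 257×0.204 = 52.428.
χ² = (31−30.583)²/30.583 + (27−19.789)²/19.789 + (36−36.237)²/36.237 + (26−38.807)²/38.807 + (21−22.873)²/22.873 + (67−56.283)²/56.283 + (49−52.428)²/52.428
   = 0.006 + 2.628 + 0.002 + 4.227 + 0.153 + 2.041 + 0.224
Sum = 9.28

9.28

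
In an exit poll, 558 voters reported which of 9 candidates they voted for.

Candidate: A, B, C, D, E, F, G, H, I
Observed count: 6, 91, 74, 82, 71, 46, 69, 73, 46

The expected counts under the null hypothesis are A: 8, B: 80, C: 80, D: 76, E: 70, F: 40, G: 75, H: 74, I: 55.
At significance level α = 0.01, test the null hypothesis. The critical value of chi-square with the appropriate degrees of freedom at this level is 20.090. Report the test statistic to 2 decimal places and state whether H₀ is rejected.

5.82; do not reject

χ² = (6−8)²/8 + (91−80)²/80 + (74−80)²/80 + (82−76)²/76 + (71−70)²/70 + (46−40)²/40 + (69−75)²/75 + (73−74)²/74 + (46−55)²/55
   = 0.500 + 1.513 + 0.450 + 0.474 + 0.014 + 0.900 + 0.480 + 0.014 + 1.473
Sum = 5.82
df = 8. Since 5.82 < 20.090, we do not reject H₀.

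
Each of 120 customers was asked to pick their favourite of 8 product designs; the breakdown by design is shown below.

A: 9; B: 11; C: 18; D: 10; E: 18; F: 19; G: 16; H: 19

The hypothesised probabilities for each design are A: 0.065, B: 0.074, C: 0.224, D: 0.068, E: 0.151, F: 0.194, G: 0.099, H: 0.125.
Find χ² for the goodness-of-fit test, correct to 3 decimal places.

Expected counts E_i = n·p_i: 120×0.065 = 7.8, 120×0.074 = 8.88, 120×0.224 = 26.88, 120×0.068 = 8.16, 120×0.151 = 18.12, 120×0.194 = 23.28, 120×0.099 = 11.88, 120×0.125 = 15.
cat         O        E   (O−E)²/E
A           9      7.8     0.1846
B          11     8.88     0.5061
C          18    26.88     2.9336
D          10     8.16     0.4149
E          18    18.12     0.0008
F          19    23.28     0.7869
G          16    11.88     1.4288
H          19       15     1.0667
Sum = 7.322

7.322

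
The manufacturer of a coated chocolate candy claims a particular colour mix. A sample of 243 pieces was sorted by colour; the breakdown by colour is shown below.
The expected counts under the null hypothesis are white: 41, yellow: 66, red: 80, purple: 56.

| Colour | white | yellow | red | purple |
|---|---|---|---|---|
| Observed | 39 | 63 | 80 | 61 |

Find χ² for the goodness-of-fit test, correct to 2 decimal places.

0.68

χ² = (39−41)²/41 + (63−66)²/66 + (80−80)²/80 + (61−56)²/56
   = 0.098 + 0.136 + 0.000 + 0.446
Sum = 0.68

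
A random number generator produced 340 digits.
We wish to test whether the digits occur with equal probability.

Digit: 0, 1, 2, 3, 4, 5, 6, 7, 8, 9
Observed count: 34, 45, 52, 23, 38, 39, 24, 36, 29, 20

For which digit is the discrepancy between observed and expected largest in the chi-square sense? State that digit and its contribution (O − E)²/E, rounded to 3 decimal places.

2, 9.529

Expected count for each of the 10 categories: 340/10 = 34.
0: (34 − 34)²/34 = 0/34 = 0.0000
1: (45 − 34)²/34 = 121/34 = 3.5588
2: (52 − 34)²/34 = 324/34 = 9.5294
3: (23 − 34)²/34 = 121/34 = 3.5588
4: (38 − 34)²/34 = 16/34 = 0.4706
5: (39 − 34)²/34 = 25/34 = 0.7353
6: (24 − 34)²/34 = 100/34 = 2.9412
7: (36 − 34)²/34 = 4/34 = 0.1176
8: (29 − 34)²/34 = 25/34 = 0.7353
9: (20 − 34)²/34 = 196/34 = 5.7647
The largest term is for 2: 9.529.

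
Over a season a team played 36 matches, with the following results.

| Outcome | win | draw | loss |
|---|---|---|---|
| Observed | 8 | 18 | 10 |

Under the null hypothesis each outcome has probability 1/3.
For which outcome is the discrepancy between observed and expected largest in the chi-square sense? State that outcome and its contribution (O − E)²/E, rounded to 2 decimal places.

draw, 3.00

Expected count for each of the 3 categories: 36/3 = 12.
win: (8 − 12)²/12 = 16/12 = 1.333
draw: (18 − 12)²/12 = 36/12 = 3.000
loss: (10 − 12)²/12 = 4/12 = 0.333
The largest term is for draw: 3.00.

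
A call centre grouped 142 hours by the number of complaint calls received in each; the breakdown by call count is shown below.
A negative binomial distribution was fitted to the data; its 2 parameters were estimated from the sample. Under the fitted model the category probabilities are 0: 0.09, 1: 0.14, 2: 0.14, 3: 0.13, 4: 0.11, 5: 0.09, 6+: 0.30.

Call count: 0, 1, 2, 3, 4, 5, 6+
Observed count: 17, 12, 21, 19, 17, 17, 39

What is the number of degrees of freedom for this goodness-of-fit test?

4

There are k = 7 categories and 2 parameters estimated from the data, so df = 7 − 1 − 2 = 4.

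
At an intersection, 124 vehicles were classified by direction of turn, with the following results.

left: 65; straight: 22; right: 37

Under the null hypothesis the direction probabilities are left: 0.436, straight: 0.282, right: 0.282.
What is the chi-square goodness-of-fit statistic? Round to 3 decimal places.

7.139

Expected counts E_i = n·p_i: 124×0.436 = 54.064, 124×0.282 = 34.968, 124×0.282 = 34.968.
χ² = (65−54.064)²/54.064 + (22−34.968)²/34.968 + (37−34.968)²/34.968
   = 2.2121 + 4.8092 + 0.1181
Sum = 7.139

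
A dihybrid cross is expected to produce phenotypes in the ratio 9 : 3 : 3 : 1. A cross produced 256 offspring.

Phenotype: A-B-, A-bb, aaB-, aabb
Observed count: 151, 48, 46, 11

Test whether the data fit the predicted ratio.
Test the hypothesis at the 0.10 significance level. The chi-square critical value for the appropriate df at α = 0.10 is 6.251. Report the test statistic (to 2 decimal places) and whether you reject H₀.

Ratio total = 16. Expected counts: 256×9/16 = 144, 256×3/16 = 48, 256×3/16 = 48, 256×1/16 = 16.
A-B-: (151 − 144)²/144 = 49/144 = 0.340
A-bb: (48 − 48)²/48 = 0/48 = 0.000
aaB-: (46 − 48)²/48 = 4/48 = 0.083
aabb: (11 − 16)²/16 = 25/16 = 1.563
Sum = 1.99
df = 3. Since 1.99 < 6.251, we do not reject H₀.

1.99; do not reject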